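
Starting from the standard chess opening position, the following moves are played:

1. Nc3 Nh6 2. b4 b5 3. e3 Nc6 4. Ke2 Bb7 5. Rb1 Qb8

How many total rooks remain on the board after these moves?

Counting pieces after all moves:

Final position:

  a b c d e f g h
  ─────────────────
8│♜ ♛ · · ♚ ♝ · ♜│8
7│♟ ♝ ♟ ♟ ♟ ♟ ♟ ♟│7
6│· · ♞ · · · · ♞│6
5│· ♟ · · · · · ·│5
4│· ♙ · · · · · ·│4
3│· · ♘ · ♙ · · ·│3
2│♙ · ♙ ♙ ♔ ♙ ♙ ♙│2
1│· ♖ ♗ ♕ · ♗ ♘ ♖│1
  ─────────────────
  a b c d e f g h


4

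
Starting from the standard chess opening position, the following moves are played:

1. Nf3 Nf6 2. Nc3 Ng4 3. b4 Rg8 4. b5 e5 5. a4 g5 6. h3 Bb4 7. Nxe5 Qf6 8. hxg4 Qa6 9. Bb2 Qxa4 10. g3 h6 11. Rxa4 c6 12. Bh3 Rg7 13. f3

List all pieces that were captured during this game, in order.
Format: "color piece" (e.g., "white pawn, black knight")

Tracking captures:
  Nxe5: captured black pawn
  hxg4: captured black knight
  Qxa4: captured white pawn
  Rxa4: captured black queen

black pawn, black knight, white pawn, black queen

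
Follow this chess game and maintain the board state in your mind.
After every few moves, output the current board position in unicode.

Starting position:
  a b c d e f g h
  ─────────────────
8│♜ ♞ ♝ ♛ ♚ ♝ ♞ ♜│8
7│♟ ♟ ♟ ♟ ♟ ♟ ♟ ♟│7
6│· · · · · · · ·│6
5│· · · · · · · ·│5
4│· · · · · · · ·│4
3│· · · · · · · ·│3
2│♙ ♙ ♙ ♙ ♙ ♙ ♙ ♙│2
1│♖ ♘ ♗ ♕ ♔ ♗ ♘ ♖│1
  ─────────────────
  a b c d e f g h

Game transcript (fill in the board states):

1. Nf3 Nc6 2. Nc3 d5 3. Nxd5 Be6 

  a b c d e f g h
  ─────────────────
8│♜ · · ♛ ♚ ♝ ♞ ♜│8
7│♟ ♟ ♟ · ♟ ♟ ♟ ♟│7
6│· · ♞ · ♝ · · ·│6
5│· · · ♘ · · · ·│5
4│· · · · · · · ·│4
3│· · · · · ♘ · ·│3
2│♙ ♙ ♙ ♙ ♙ ♙ ♙ ♙│2
1│♖ · ♗ ♕ ♔ ♗ · ♖│1
  ─────────────────
  a b c d e f g h

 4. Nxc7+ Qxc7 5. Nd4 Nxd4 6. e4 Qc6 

  a b c d e f g h
  ─────────────────
8│♜ · · · ♚ ♝ ♞ ♜│8
7│♟ ♟ · · ♟ ♟ ♟ ♟│7
6│· · ♛ · ♝ · · ·│6
5│· · · · · · · ·│5
4│· · · ♞ ♙ · · ·│4
3│· · · · · · · ·│3
2│♙ ♙ ♙ ♙ · ♙ ♙ ♙│2
1│♖ · ♗ ♕ ♔ ♗ · ♖│1
  ─────────────────
  a b c d e f g h

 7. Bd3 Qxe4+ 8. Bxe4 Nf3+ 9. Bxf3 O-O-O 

  a b c d e f g h
  ─────────────────
8│· · ♚ ♜ · ♝ ♞ ♜│8
7│♟ ♟ · · ♟ ♟ ♟ ♟│7
6│· · · · ♝ · · ·│6
5│· · · · · · · ·│5
4│· · · · · · · ·│4
3│· · · · · ♗ · ·│3
2│♙ ♙ ♙ ♙ · ♙ ♙ ♙│2
1│♖ · ♗ ♕ ♔ · · ♖│1
  ─────────────────
  a b c d e f g h

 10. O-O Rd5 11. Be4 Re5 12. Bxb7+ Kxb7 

  a b c d e f g h
  ─────────────────
8│· · · · · ♝ ♞ ♜│8
7│♟ ♚ · · ♟ ♟ ♟ ♟│7
6│· · · · ♝ · · ·│6
5│· · · · ♜ · · ·│5
4│· · · · · · · ·│4
3│· · · · · · · ·│3
2│♙ ♙ ♙ ♙ · ♙ ♙ ♙│2
1│♖ · ♗ ♕ · ♖ ♔ ·│1
  ─────────────────
  a b c d e f g h

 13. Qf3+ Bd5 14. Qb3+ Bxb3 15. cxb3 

  a b c d e f g h
  ─────────────────
8│· · · · · ♝ ♞ ♜│8
7│♟ ♚ · · ♟ ♟ ♟ ♟│7
6│· · · · · · · ·│6
5│· · · · ♜ · · ·│5
4│· · · · · · · ·│4
3│· ♙ · · · · · ·│3
2│♙ ♙ · ♙ · ♙ ♙ ♙│2
1│♖ · ♗ · · ♖ ♔ ·│1
  ─────────────────
  a b c d e f g h


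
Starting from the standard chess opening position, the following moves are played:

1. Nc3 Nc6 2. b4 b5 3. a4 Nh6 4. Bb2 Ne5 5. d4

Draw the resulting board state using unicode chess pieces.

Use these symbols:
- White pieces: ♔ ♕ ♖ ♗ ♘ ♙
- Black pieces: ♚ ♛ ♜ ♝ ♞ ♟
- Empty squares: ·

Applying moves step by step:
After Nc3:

♜ ♞ ♝ ♛ ♚ ♝ ♞ ♜
♟ ♟ ♟ ♟ ♟ ♟ ♟ ♟
· · · · · · · ·
· · · · · · · ·
· · · · · · · ·
· · ♘ · · · · ·
♙ ♙ ♙ ♙ ♙ ♙ ♙ ♙
♖ · ♗ ♕ ♔ ♗ ♘ ♖


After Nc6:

♜ · ♝ ♛ ♚ ♝ ♞ ♜
♟ ♟ ♟ ♟ ♟ ♟ ♟ ♟
· · ♞ · · · · ·
· · · · · · · ·
· · · · · · · ·
· · ♘ · · · · ·
♙ ♙ ♙ ♙ ♙ ♙ ♙ ♙
♖ · ♗ ♕ ♔ ♗ ♘ ♖


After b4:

♜ · ♝ ♛ ♚ ♝ ♞ ♜
♟ ♟ ♟ ♟ ♟ ♟ ♟ ♟
· · ♞ · · · · ·
· · · · · · · ·
· ♙ · · · · · ·
· · ♘ · · · · ·
♙ · ♙ ♙ ♙ ♙ ♙ ♙
♖ · ♗ ♕ ♔ ♗ ♘ ♖


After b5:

♜ · ♝ ♛ ♚ ♝ ♞ ♜
♟ · ♟ ♟ ♟ ♟ ♟ ♟
· · ♞ · · · · ·
· ♟ · · · · · ·
· ♙ · · · · · ·
· · ♘ · · · · ·
♙ · ♙ ♙ ♙ ♙ ♙ ♙
♖ · ♗ ♕ ♔ ♗ ♘ ♖


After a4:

♜ · ♝ ♛ ♚ ♝ ♞ ♜
♟ · ♟ ♟ ♟ ♟ ♟ ♟
· · ♞ · · · · ·
· ♟ · · · · · ·
♙ ♙ · · · · · ·
· · ♘ · · · · ·
· · ♙ ♙ ♙ ♙ ♙ ♙
♖ · ♗ ♕ ♔ ♗ ♘ ♖


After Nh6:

♜ · ♝ ♛ ♚ ♝ · ♜
♟ · ♟ ♟ ♟ ♟ ♟ ♟
· · ♞ · · · · ♞
· ♟ · · · · · ·
♙ ♙ · · · · · ·
· · ♘ · · · · ·
· · ♙ ♙ ♙ ♙ ♙ ♙
♖ · ♗ ♕ ♔ ♗ ♘ ♖


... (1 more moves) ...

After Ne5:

♜ · ♝ ♛ ♚ ♝ · ♜
♟ · ♟ ♟ ♟ ♟ ♟ ♟
· · · · · · · ♞
· ♟ · · ♞ · · ·
♙ ♙ · · · · · ·
· · ♘ · · · · ·
· ♗ ♙ ♙ ♙ ♙ ♙ ♙
♖ · · ♕ ♔ ♗ ♘ ♖


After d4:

♜ · ♝ ♛ ♚ ♝ · ♜
♟ · ♟ ♟ ♟ ♟ ♟ ♟
· · · · · · · ♞
· ♟ · · ♞ · · ·
♙ ♙ · ♙ · · · ·
· · ♘ · · · · ·
· ♗ ♙ · ♙ ♙ ♙ ♙
♖ · · ♕ ♔ ♗ ♘ ♖



  a b c d e f g h
  ─────────────────
8│♜ · ♝ ♛ ♚ ♝ · ♜│8
7│♟ · ♟ ♟ ♟ ♟ ♟ ♟│7
6│· · · · · · · ♞│6
5│· ♟ · · ♞ · · ·│5
4│♙ ♙ · ♙ · · · ·│4
3│· · ♘ · · · · ·│3
2│· ♗ ♙ · ♙ ♙ ♙ ♙│2
1│♖ · · ♕ ♔ ♗ ♘ ♖│1
  ─────────────────
  a b c d e f g h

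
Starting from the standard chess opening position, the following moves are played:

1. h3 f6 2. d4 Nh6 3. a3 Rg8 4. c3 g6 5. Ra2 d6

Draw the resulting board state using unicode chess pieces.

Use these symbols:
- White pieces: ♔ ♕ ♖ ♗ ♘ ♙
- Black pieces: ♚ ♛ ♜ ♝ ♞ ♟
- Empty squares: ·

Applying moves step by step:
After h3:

♜ ♞ ♝ ♛ ♚ ♝ ♞ ♜
♟ ♟ ♟ ♟ ♟ ♟ ♟ ♟
· · · · · · · ·
· · · · · · · ·
· · · · · · · ·
· · · · · · · ♙
♙ ♙ ♙ ♙ ♙ ♙ ♙ ·
♖ ♘ ♗ ♕ ♔ ♗ ♘ ♖


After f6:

♜ ♞ ♝ ♛ ♚ ♝ ♞ ♜
♟ ♟ ♟ ♟ ♟ · ♟ ♟
· · · · · ♟ · ·
· · · · · · · ·
· · · · · · · ·
· · · · · · · ♙
♙ ♙ ♙ ♙ ♙ ♙ ♙ ·
♖ ♘ ♗ ♕ ♔ ♗ ♘ ♖


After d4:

♜ ♞ ♝ ♛ ♚ ♝ ♞ ♜
♟ ♟ ♟ ♟ ♟ · ♟ ♟
· · · · · ♟ · ·
· · · · · · · ·
· · · ♙ · · · ·
· · · · · · · ♙
♙ ♙ ♙ · ♙ ♙ ♙ ·
♖ ♘ ♗ ♕ ♔ ♗ ♘ ♖


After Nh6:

♜ ♞ ♝ ♛ ♚ ♝ · ♜
♟ ♟ ♟ ♟ ♟ · ♟ ♟
· · · · · ♟ · ♞
· · · · · · · ·
· · · ♙ · · · ·
· · · · · · · ♙
♙ ♙ ♙ · ♙ ♙ ♙ ·
♖ ♘ ♗ ♕ ♔ ♗ ♘ ♖


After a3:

♜ ♞ ♝ ♛ ♚ ♝ · ♜
♟ ♟ ♟ ♟ ♟ · ♟ ♟
· · · · · ♟ · ♞
· · · · · · · ·
· · · ♙ · · · ·
♙ · · · · · · ♙
· ♙ ♙ · ♙ ♙ ♙ ·
♖ ♘ ♗ ♕ ♔ ♗ ♘ ♖


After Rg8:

♜ ♞ ♝ ♛ ♚ ♝ ♜ ·
♟ ♟ ♟ ♟ ♟ · ♟ ♟
· · · · · ♟ · ♞
· · · · · · · ·
· · · ♙ · · · ·
♙ · · · · · · ♙
· ♙ ♙ · ♙ ♙ ♙ ·
♖ ♘ ♗ ♕ ♔ ♗ ♘ ♖


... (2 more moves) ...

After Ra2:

♜ ♞ ♝ ♛ ♚ ♝ ♜ ·
♟ ♟ ♟ ♟ ♟ · · ♟
· · · · · ♟ ♟ ♞
· · · · · · · ·
· · · ♙ · · · ·
♙ · ♙ · · · · ♙
♖ ♙ · · ♙ ♙ ♙ ·
· ♘ ♗ ♕ ♔ ♗ ♘ ♖


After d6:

♜ ♞ ♝ ♛ ♚ ♝ ♜ ·
♟ ♟ ♟ · ♟ · · ♟
· · · ♟ · ♟ ♟ ♞
· · · · · · · ·
· · · ♙ · · · ·
♙ · ♙ · · · · ♙
♖ ♙ · · ♙ ♙ ♙ ·
· ♘ ♗ ♕ ♔ ♗ ♘ ♖



  a b c d e f g h
  ─────────────────
8│♜ ♞ ♝ ♛ ♚ ♝ ♜ ·│8
7│♟ ♟ ♟ · ♟ · · ♟│7
6│· · · ♟ · ♟ ♟ ♞│6
5│· · · · · · · ·│5
4│· · · ♙ · · · ·│4
3│♙ · ♙ · · · · ♙│3
2│♖ ♙ · · ♙ ♙ ♙ ·│2
1│· ♘ ♗ ♕ ♔ ♗ ♘ ♖│1
  ─────────────────
  a b c d e f g h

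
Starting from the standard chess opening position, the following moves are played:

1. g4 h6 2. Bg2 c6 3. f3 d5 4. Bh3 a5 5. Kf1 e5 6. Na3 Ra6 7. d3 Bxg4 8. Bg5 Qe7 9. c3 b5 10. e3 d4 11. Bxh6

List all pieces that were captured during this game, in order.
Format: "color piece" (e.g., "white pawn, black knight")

Tracking captures:
  Bxg4: captured white pawn
  Bxh6: captured black pawn

white pawn, black pawn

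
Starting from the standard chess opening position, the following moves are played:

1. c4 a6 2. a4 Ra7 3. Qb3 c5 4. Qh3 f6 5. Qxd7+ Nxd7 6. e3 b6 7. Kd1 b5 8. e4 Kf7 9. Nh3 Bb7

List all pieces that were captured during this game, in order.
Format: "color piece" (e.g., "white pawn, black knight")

Tracking captures:
  Qxd7+: captured black pawn
  Nxd7: captured white queen

black pawn, white queen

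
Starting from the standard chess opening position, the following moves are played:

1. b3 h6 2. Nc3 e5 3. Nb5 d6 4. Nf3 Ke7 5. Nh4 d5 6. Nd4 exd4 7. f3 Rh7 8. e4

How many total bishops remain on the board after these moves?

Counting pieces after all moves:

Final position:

  a b c d e f g h
  ─────────────────
8│♜ ♞ ♝ ♛ · ♝ ♞ ·│8
7│♟ ♟ ♟ · ♚ ♟ ♟ ♜│7
6│· · · · · · · ♟│6
5│· · · ♟ · · · ·│5
4│· · · ♟ ♙ · · ♘│4
3│· ♙ · · · ♙ · ·│3
2│♙ · ♙ ♙ · · ♙ ♙│2
1│♖ · ♗ ♕ ♔ ♗ · ♖│1
  ─────────────────
  a b c d e f g h


4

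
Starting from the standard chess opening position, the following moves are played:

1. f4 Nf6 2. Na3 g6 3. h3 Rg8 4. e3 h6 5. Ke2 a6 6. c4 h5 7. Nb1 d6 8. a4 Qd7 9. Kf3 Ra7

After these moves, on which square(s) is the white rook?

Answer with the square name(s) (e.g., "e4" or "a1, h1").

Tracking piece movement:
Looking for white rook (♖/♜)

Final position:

  a b c d e f g h
  ─────────────────
8│· ♞ ♝ · ♚ ♝ ♜ ·│8
7│♜ ♟ ♟ ♛ ♟ ♟ · ·│7
6│♟ · · ♟ · ♞ ♟ ·│6
5│· · · · · · · ♟│5
4│♙ · ♙ · · ♙ · ·│4
3│· · · · ♙ ♔ · ♙│3
2│· ♙ · ♙ · · ♙ ·│2
1│♖ ♘ ♗ ♕ · ♗ ♘ ♖│1
  ─────────────────
  a b c d e f g h


a1, h1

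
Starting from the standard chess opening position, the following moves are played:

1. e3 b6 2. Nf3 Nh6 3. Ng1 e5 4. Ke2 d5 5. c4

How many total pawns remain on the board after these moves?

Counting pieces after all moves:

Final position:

  a b c d e f g h
  ─────────────────
8│♜ ♞ ♝ ♛ ♚ ♝ · ♜│8
7│♟ · ♟ · · ♟ ♟ ♟│7
6│· ♟ · · · · · ♞│6
5│· · · ♟ ♟ · · ·│5
4│· · ♙ · · · · ·│4
3│· · · · ♙ · · ·│3
2│♙ ♙ · ♙ ♔ ♙ ♙ ♙│2
1│♖ ♘ ♗ ♕ · ♗ ♘ ♖│1
  ─────────────────
  a b c d e f g h


16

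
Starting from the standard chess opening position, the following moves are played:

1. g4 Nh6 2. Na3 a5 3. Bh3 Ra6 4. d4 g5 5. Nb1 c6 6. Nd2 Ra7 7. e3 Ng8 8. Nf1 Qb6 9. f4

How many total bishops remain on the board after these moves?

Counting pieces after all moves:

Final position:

  a b c d e f g h
  ─────────────────
8│· ♞ ♝ · ♚ ♝ ♞ ♜│8
7│♜ ♟ · ♟ ♟ ♟ · ♟│7
6│· ♛ ♟ · · · · ·│6
5│♟ · · · · · ♟ ·│5
4│· · · ♙ · ♙ ♙ ·│4
3│· · · · ♙ · · ♗│3
2│♙ ♙ ♙ · · · · ♙│2
1│♖ · ♗ ♕ ♔ ♘ ♘ ♖│1
  ─────────────────
  a b c d e f g h


4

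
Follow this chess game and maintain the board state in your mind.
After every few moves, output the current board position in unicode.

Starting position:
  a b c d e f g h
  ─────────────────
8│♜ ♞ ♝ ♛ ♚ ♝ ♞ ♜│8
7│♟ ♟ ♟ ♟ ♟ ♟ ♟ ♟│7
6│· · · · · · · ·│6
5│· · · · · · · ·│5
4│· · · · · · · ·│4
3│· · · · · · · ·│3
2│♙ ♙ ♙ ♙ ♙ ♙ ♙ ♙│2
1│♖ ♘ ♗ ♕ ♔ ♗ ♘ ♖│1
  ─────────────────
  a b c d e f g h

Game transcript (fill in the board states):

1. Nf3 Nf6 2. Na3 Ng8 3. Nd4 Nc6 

  a b c d e f g h
  ─────────────────
8│♜ · ♝ ♛ ♚ ♝ ♞ ♜│8
7│♟ ♟ ♟ ♟ ♟ ♟ ♟ ♟│7
6│· · ♞ · · · · ·│6
5│· · · · · · · ·│5
4│· · · ♘ · · · ·│4
3│♘ · · · · · · ·│3
2│♙ ♙ ♙ ♙ ♙ ♙ ♙ ♙│2
1│♖ · ♗ ♕ ♔ ♗ · ♖│1
  ─────────────────
  a b c d e f g h

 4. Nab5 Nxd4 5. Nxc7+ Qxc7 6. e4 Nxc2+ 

  a b c d e f g h
  ─────────────────
8│♜ · ♝ · ♚ ♝ ♞ ♜│8
7│♟ ♟ ♛ ♟ ♟ ♟ ♟ ♟│7
6│· · · · · · · ·│6
5│· · · · · · · ·│5
4│· · · · ♙ · · ·│4
3│· · · · · · · ·│3
2│♙ ♙ ♞ ♙ · ♙ ♙ ♙│2
1│♖ · ♗ ♕ ♔ ♗ · ♖│1
  ─────────────────
  a b c d e f g h

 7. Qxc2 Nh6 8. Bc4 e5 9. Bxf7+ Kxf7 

  a b c d e f g h
  ─────────────────
8│♜ · ♝ · · ♝ · ♜│8
7│♟ ♟ ♛ ♟ · ♚ ♟ ♟│7
6│· · · · · · · ♞│6
5│· · · · ♟ · · ·│5
4│· · · · ♙ · · ·│4
3│· · · · · · · ·│3
2│♙ ♙ ♕ ♙ · ♙ ♙ ♙│2
1│♖ · ♗ · ♔ · · ♖│1
  ─────────────────
  a b c d e f g h

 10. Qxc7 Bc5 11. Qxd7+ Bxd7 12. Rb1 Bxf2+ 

  a b c d e f g h
  ─────────────────
8│♜ · · · · · · ♜│8
7│♟ ♟ · ♝ · ♚ ♟ ♟│7
6│· · · · · · · ♞│6
5│· · · · ♟ · · ·│5
4│· · · · ♙ · · ·│4
3│· · · · · · · ·│3
2│♙ ♙ · ♙ · ♝ ♙ ♙│2
1│· ♖ ♗ · ♔ · · ♖│1
  ─────────────────
  a b c d e f g h

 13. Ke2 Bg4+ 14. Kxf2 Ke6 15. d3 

  a b c d e f g h
  ─────────────────
8│♜ · · · · · · ♜│8
7│♟ ♟ · · · · ♟ ♟│7
6│· · · · ♚ · · ♞│6
5│· · · · ♟ · · ·│5
4│· · · · ♙ · ♝ ·│4
3│· · · ♙ · · · ·│3
2│♙ ♙ · · · ♔ ♙ ♙│2
1│· ♖ ♗ · · · · ♖│1
  ─────────────────
  a b c d e f g h


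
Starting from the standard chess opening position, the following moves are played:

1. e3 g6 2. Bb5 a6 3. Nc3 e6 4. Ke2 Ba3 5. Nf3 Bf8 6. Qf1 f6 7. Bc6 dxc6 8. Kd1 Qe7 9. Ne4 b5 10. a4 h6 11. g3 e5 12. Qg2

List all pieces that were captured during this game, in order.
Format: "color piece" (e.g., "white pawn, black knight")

Tracking captures:
  dxc6: captured white bishop

white bishop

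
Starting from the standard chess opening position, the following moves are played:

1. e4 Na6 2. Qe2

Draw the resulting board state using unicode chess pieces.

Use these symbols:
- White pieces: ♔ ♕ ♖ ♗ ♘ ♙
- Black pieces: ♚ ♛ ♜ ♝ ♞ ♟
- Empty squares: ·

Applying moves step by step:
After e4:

♜ ♞ ♝ ♛ ♚ ♝ ♞ ♜
♟ ♟ ♟ ♟ ♟ ♟ ♟ ♟
· · · · · · · ·
· · · · · · · ·
· · · · ♙ · · ·
· · · · · · · ·
♙ ♙ ♙ ♙ · ♙ ♙ ♙
♖ ♘ ♗ ♕ ♔ ♗ ♘ ♖


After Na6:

♜ · ♝ ♛ ♚ ♝ ♞ ♜
♟ ♟ ♟ ♟ ♟ ♟ ♟ ♟
♞ · · · · · · ·
· · · · · · · ·
· · · · ♙ · · ·
· · · · · · · ·
♙ ♙ ♙ ♙ · ♙ ♙ ♙
♖ ♘ ♗ ♕ ♔ ♗ ♘ ♖


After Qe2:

♜ · ♝ ♛ ♚ ♝ ♞ ♜
♟ ♟ ♟ ♟ ♟ ♟ ♟ ♟
♞ · · · · · · ·
· · · · · · · ·
· · · · ♙ · · ·
· · · · · · · ·
♙ ♙ ♙ ♙ ♕ ♙ ♙ ♙
♖ ♘ ♗ · ♔ ♗ ♘ ♖



  a b c d e f g h
  ─────────────────
8│♜ · ♝ ♛ ♚ ♝ ♞ ♜│8
7│♟ ♟ ♟ ♟ ♟ ♟ ♟ ♟│7
6│♞ · · · · · · ·│6
5│· · · · · · · ·│5
4│· · · · ♙ · · ·│4
3│· · · · · · · ·│3
2│♙ ♙ ♙ ♙ ♕ ♙ ♙ ♙│2
1│♖ ♘ ♗ · ♔ ♗ ♘ ♖│1
  ─────────────────
  a b c d e f g h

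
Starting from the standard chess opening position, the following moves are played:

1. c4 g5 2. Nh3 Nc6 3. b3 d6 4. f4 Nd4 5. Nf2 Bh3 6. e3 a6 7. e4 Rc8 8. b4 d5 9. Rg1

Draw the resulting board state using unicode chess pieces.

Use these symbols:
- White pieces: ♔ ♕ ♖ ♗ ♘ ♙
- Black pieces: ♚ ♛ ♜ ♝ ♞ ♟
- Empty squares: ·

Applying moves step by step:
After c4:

♜ ♞ ♝ ♛ ♚ ♝ ♞ ♜
♟ ♟ ♟ ♟ ♟ ♟ ♟ ♟
· · · · · · · ·
· · · · · · · ·
· · ♙ · · · · ·
· · · · · · · ·
♙ ♙ · ♙ ♙ ♙ ♙ ♙
♖ ♘ ♗ ♕ ♔ ♗ ♘ ♖


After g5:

♜ ♞ ♝ ♛ ♚ ♝ ♞ ♜
♟ ♟ ♟ ♟ ♟ ♟ · ♟
· · · · · · · ·
· · · · · · ♟ ·
· · ♙ · · · · ·
· · · · · · · ·
♙ ♙ · ♙ ♙ ♙ ♙ ♙
♖ ♘ ♗ ♕ ♔ ♗ ♘ ♖


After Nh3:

♜ ♞ ♝ ♛ ♚ ♝ ♞ ♜
♟ ♟ ♟ ♟ ♟ ♟ · ♟
· · · · · · · ·
· · · · · · ♟ ·
· · ♙ · · · · ·
· · · · · · · ♘
♙ ♙ · ♙ ♙ ♙ ♙ ♙
♖ ♘ ♗ ♕ ♔ ♗ · ♖


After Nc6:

♜ · ♝ ♛ ♚ ♝ ♞ ♜
♟ ♟ ♟ ♟ ♟ ♟ · ♟
· · ♞ · · · · ·
· · · · · · ♟ ·
· · ♙ · · · · ·
· · · · · · · ♘
♙ ♙ · ♙ ♙ ♙ ♙ ♙
♖ ♘ ♗ ♕ ♔ ♗ · ♖


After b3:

♜ · ♝ ♛ ♚ ♝ ♞ ♜
♟ ♟ ♟ ♟ ♟ ♟ · ♟
· · ♞ · · · · ·
· · · · · · ♟ ·
· · ♙ · · · · ·
· ♙ · · · · · ♘
♙ · · ♙ ♙ ♙ ♙ ♙
♖ ♘ ♗ ♕ ♔ ♗ · ♖


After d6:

♜ · ♝ ♛ ♚ ♝ ♞ ♜
♟ ♟ ♟ · ♟ ♟ · ♟
· · ♞ ♟ · · · ·
· · · · · · ♟ ·
· · ♙ · · · · ·
· ♙ · · · · · ♘
♙ · · ♙ ♙ ♙ ♙ ♙
♖ ♘ ♗ ♕ ♔ ♗ · ♖


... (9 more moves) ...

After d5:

· · ♜ ♛ ♚ ♝ ♞ ♜
· ♟ ♟ · ♟ ♟ · ♟
♟ · · · · · · ·
· · · ♟ · · ♟ ·
· ♙ ♙ ♞ ♙ ♙ · ·
· · · · · · · ♝
♙ · · ♙ · ♘ ♙ ♙
♖ ♘ ♗ ♕ ♔ ♗ · ♖


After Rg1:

· · ♜ ♛ ♚ ♝ ♞ ♜
· ♟ ♟ · ♟ ♟ · ♟
♟ · · · · · · ·
· · · ♟ · · ♟ ·
· ♙ ♙ ♞ ♙ ♙ · ·
· · · · · · · ♝
♙ · · ♙ · ♘ ♙ ♙
♖ ♘ ♗ ♕ ♔ ♗ ♖ ·



  a b c d e f g h
  ─────────────────
8│· · ♜ ♛ ♚ ♝ ♞ ♜│8
7│· ♟ ♟ · ♟ ♟ · ♟│7
6│♟ · · · · · · ·│6
5│· · · ♟ · · ♟ ·│5
4│· ♙ ♙ ♞ ♙ ♙ · ·│4
3│· · · · · · · ♝│3
2│♙ · · ♙ · ♘ ♙ ♙│2
1│♖ ♘ ♗ ♕ ♔ ♗ ♖ ·│1
  ─────────────────
  a b c d e f g h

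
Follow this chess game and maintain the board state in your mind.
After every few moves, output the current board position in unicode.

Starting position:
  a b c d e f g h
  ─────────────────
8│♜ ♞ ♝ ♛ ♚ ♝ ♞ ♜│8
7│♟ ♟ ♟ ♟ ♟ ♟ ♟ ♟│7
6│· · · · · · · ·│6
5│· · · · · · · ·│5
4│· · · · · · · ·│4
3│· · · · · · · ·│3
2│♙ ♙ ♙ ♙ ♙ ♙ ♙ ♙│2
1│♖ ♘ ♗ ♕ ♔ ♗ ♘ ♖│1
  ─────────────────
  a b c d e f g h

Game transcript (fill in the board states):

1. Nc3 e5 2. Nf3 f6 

  a b c d e f g h
  ─────────────────
8│♜ ♞ ♝ ♛ ♚ ♝ ♞ ♜│8
7│♟ ♟ ♟ ♟ · · ♟ ♟│7
6│· · · · · ♟ · ·│6
5│· · · · ♟ · · ·│5
4│· · · · · · · ·│4
3│· · ♘ · · ♘ · ·│3
2│♙ ♙ ♙ ♙ ♙ ♙ ♙ ♙│2
1│♖ · ♗ ♕ ♔ ♗ · ♖│1
  ─────────────────
  a b c d e f g h

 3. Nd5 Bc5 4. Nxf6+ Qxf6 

  a b c d e f g h
  ─────────────────
8│♜ ♞ ♝ · ♚ · ♞ ♜│8
7│♟ ♟ ♟ ♟ · · ♟ ♟│7
6│· · · · · ♛ · ·│6
5│· · ♝ · ♟ · · ·│5
4│· · · · · · · ·│4
3│· · · · · ♘ · ·│3
2│♙ ♙ ♙ ♙ ♙ ♙ ♙ ♙│2
1│♖ · ♗ ♕ ♔ ♗ · ♖│1
  ─────────────────
  a b c d e f g h

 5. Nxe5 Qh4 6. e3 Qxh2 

  a b c d e f g h
  ─────────────────
8│♜ ♞ ♝ · ♚ · ♞ ♜│8
7│♟ ♟ ♟ ♟ · · ♟ ♟│7
6│· · · · · · · ·│6
5│· · ♝ · ♘ · · ·│5
4│· · · · · · · ·│4
3│· · · · ♙ · · ·│3
2│♙ ♙ ♙ ♙ · ♙ ♙ ♛│2
1│♖ · ♗ ♕ ♔ ♗ · ♖│1
  ─────────────────
  a b c d e f g h

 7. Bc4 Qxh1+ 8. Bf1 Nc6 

  a b c d e f g h
  ─────────────────
8│♜ · ♝ · ♚ · ♞ ♜│8
7│♟ ♟ ♟ ♟ · · ♟ ♟│7
6│· · ♞ · · · · ·│6
5│· · ♝ · ♘ · · ·│5
4│· · · · · · · ·│4
3│· · · · ♙ · · ·│3
2│♙ ♙ ♙ ♙ · ♙ ♙ ·│2
1│♖ · ♗ ♕ ♔ ♗ · ♛│1
  ─────────────────
  a b c d e f g h

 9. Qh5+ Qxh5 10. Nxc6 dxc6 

  a b c d e f g h
  ─────────────────
8│♜ · ♝ · ♚ · ♞ ♜│8
7│♟ ♟ ♟ · · · ♟ ♟│7
6│· · ♟ · · · · ·│6
5│· · ♝ · · · · ♛│5
4│· · · · · · · ·│4
3│· · · · ♙ · · ·│3
2│♙ ♙ ♙ ♙ · ♙ ♙ ·│2
1│♖ · ♗ · ♔ ♗ · ·│1
  ─────────────────
  a b c d e f g h



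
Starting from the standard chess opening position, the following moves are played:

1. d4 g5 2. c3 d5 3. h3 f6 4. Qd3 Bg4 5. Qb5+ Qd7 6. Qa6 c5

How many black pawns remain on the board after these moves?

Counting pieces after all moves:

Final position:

  a b c d e f g h
  ─────────────────
8│♜ ♞ · · ♚ ♝ ♞ ♜│8
7│♟ ♟ · ♛ ♟ · · ♟│7
6│♕ · · · · ♟ · ·│6
5│· · ♟ ♟ · · ♟ ·│5
4│· · · ♙ · · ♝ ·│4
3│· · ♙ · · · · ♙│3
2│♙ ♙ · · ♙ ♙ ♙ ·│2
1│♖ ♘ ♗ · ♔ ♗ ♘ ♖│1
  ─────────────────
  a b c d e f g h


8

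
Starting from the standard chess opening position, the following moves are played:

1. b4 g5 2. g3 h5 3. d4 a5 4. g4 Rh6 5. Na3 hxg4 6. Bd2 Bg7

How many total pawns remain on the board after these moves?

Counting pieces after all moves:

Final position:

  a b c d e f g h
  ─────────────────
8│♜ ♞ ♝ ♛ ♚ · ♞ ·│8
7│· ♟ ♟ ♟ ♟ ♟ ♝ ·│7
6│· · · · · · · ♜│6
5│♟ · · · · · ♟ ·│5
4│· ♙ · ♙ · · ♟ ·│4
3│♘ · · · · · · ·│3
2│♙ · ♙ ♗ ♙ ♙ · ♙│2
1│♖ · · ♕ ♔ ♗ ♘ ♖│1
  ─────────────────
  a b c d e f g h


15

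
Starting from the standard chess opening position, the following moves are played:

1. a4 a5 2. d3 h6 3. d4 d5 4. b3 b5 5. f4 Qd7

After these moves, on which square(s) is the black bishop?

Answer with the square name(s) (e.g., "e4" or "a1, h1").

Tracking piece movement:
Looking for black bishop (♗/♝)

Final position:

  a b c d e f g h
  ─────────────────
8│♜ ♞ ♝ · ♚ ♝ ♞ ♜│8
7│· · ♟ ♛ ♟ ♟ ♟ ·│7
6│· · · · · · · ♟│6
5│♟ ♟ · ♟ · · · ·│5
4│♙ · · ♙ · ♙ · ·│4
3│· ♙ · · · · · ·│3
2│· · ♙ · ♙ · ♙ ♙│2
1│♖ ♘ ♗ ♕ ♔ ♗ ♘ ♖│1
  ─────────────────
  a b c d e f g h


c8, f8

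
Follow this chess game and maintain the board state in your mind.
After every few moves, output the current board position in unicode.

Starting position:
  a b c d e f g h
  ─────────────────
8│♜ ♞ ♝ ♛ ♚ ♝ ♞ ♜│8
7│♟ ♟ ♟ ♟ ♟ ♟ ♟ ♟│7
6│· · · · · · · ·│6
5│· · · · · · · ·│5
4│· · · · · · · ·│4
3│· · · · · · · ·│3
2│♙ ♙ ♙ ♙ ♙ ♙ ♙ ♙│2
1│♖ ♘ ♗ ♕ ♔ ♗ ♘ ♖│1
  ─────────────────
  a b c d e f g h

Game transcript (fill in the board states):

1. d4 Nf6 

  a b c d e f g h
  ─────────────────
8│♜ ♞ ♝ ♛ ♚ ♝ · ♜│8
7│♟ ♟ ♟ ♟ ♟ ♟ ♟ ♟│7
6│· · · · · ♞ · ·│6
5│· · · · · · · ·│5
4│· · · ♙ · · · ·│4
3│· · · · · · · ·│3
2│♙ ♙ ♙ · ♙ ♙ ♙ ♙│2
1│♖ ♘ ♗ ♕ ♔ ♗ ♘ ♖│1
  ─────────────────
  a b c d e f g h

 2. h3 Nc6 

  a b c d e f g h
  ─────────────────
8│♜ · ♝ ♛ ♚ ♝ · ♜│8
7│♟ ♟ ♟ ♟ ♟ ♟ ♟ ♟│7
6│· · ♞ · · ♞ · ·│6
5│· · · · · · · ·│5
4│· · · ♙ · · · ·│4
3│· · · · · · · ♙│3
2│♙ ♙ ♙ · ♙ ♙ ♙ ·│2
1│♖ ♘ ♗ ♕ ♔ ♗ ♘ ♖│1
  ─────────────────
  a b c d e f g h

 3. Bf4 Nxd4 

  a b c d e f g h
  ─────────────────
8│♜ · ♝ ♛ ♚ ♝ · ♜│8
7│♟ ♟ ♟ ♟ ♟ ♟ ♟ ♟│7
6│· · · · · ♞ · ·│6
5│· · · · · · · ·│5
4│· · · ♞ · ♗ · ·│4
3│· · · · · · · ♙│3
2│♙ ♙ ♙ · ♙ ♙ ♙ ·│2
1│♖ ♘ · ♕ ♔ ♗ ♘ ♖│1
  ─────────────────
  a b c d e f g h

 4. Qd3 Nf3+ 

  a b c d e f g h
  ─────────────────
8│♜ · ♝ ♛ ♚ ♝ · ♜│8
7│♟ ♟ ♟ ♟ ♟ ♟ ♟ ♟│7
6│· · · · · ♞ · ·│6
5│· · · · · · · ·│5
4│· · · · · ♗ · ·│4
3│· · · ♕ · ♞ · ♙│3
2│♙ ♙ ♙ · ♙ ♙ ♙ ·│2
1│♖ ♘ · · ♔ ♗ ♘ ♖│1
  ─────────────────
  a b c d e f g h



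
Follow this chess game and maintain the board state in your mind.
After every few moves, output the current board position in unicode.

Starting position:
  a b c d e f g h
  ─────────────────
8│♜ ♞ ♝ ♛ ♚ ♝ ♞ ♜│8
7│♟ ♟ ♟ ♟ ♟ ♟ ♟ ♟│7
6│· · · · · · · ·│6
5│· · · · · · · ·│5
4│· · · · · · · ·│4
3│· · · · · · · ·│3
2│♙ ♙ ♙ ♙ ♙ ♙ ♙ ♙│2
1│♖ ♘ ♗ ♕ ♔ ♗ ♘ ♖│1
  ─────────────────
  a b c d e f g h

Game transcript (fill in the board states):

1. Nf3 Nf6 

  a b c d e f g h
  ─────────────────
8│♜ ♞ ♝ ♛ ♚ ♝ · ♜│8
7│♟ ♟ ♟ ♟ ♟ ♟ ♟ ♟│7
6│· · · · · ♞ · ·│6
5│· · · · · · · ·│5
4│· · · · · · · ·│4
3│· · · · · ♘ · ·│3
2│♙ ♙ ♙ ♙ ♙ ♙ ♙ ♙│2
1│♖ ♘ ♗ ♕ ♔ ♗ · ♖│1
  ─────────────────
  a b c d e f g h

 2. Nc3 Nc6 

  a b c d e f g h
  ─────────────────
8│♜ · ♝ ♛ ♚ ♝ · ♜│8
7│♟ ♟ ♟ ♟ ♟ ♟ ♟ ♟│7
6│· · ♞ · · ♞ · ·│6
5│· · · · · · · ·│5
4│· · · · · · · ·│4
3│· · ♘ · · ♘ · ·│3
2│♙ ♙ ♙ ♙ ♙ ♙ ♙ ♙│2
1│♖ · ♗ ♕ ♔ ♗ · ♖│1
  ─────────────────
  a b c d e f g h

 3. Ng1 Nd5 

  a b c d e f g h
  ─────────────────
8│♜ · ♝ ♛ ♚ ♝ · ♜│8
7│♟ ♟ ♟ ♟ ♟ ♟ ♟ ♟│7
6│· · ♞ · · · · ·│6
5│· · · ♞ · · · ·│5
4│· · · · · · · ·│4
3│· · ♘ · · · · ·│3
2│♙ ♙ ♙ ♙ ♙ ♙ ♙ ♙│2
1│♖ · ♗ ♕ ♔ ♗ ♘ ♖│1
  ─────────────────
  a b c d e f g h

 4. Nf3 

  a b c d e f g h
  ─────────────────
8│♜ · ♝ ♛ ♚ ♝ · ♜│8
7│♟ ♟ ♟ ♟ ♟ ♟ ♟ ♟│7
6│· · ♞ · · · · ·│6
5│· · · ♞ · · · ·│5
4│· · · · · · · ·│4
3│· · ♘ · · ♘ · ·│3
2│♙ ♙ ♙ ♙ ♙ ♙ ♙ ♙│2
1│♖ · ♗ ♕ ♔ ♗ · ♖│1
  ─────────────────
  a b c d e f g h


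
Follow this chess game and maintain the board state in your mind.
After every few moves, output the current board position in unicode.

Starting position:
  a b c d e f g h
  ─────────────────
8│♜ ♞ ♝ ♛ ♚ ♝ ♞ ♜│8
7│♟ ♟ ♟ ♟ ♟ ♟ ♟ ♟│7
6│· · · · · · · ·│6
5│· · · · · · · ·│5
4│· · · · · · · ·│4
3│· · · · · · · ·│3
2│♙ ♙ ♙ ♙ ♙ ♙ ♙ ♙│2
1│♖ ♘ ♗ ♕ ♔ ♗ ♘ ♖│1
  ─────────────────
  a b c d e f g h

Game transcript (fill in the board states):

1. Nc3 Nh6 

  a b c d e f g h
  ─────────────────
8│♜ ♞ ♝ ♛ ♚ ♝ · ♜│8
7│♟ ♟ ♟ ♟ ♟ ♟ ♟ ♟│7
6│· · · · · · · ♞│6
5│· · · · · · · ·│5
4│· · · · · · · ·│4
3│· · ♘ · · · · ·│3
2│♙ ♙ ♙ ♙ ♙ ♙ ♙ ♙│2
1│♖ · ♗ ♕ ♔ ♗ ♘ ♖│1
  ─────────────────
  a b c d e f g h

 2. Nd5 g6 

  a b c d e f g h
  ─────────────────
8│♜ ♞ ♝ ♛ ♚ ♝ · ♜│8
7│♟ ♟ ♟ ♟ ♟ ♟ · ♟│7
6│· · · · · · ♟ ♞│6
5│· · · ♘ · · · ·│5
4│· · · · · · · ·│4
3│· · · · · · · ·│3
2│♙ ♙ ♙ ♙ ♙ ♙ ♙ ♙│2
1│♖ · ♗ ♕ ♔ ♗ ♘ ♖│1
  ─────────────────
  a b c d e f g h

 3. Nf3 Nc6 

  a b c d e f g h
  ─────────────────
8│♜ · ♝ ♛ ♚ ♝ · ♜│8
7│♟ ♟ ♟ ♟ ♟ ♟ · ♟│7
6│· · ♞ · · · ♟ ♞│6
5│· · · ♘ · · · ·│5
4│· · · · · · · ·│4
3│· · · · · ♘ · ·│3
2│♙ ♙ ♙ ♙ ♙ ♙ ♙ ♙│2
1│♖ · ♗ ♕ ♔ ♗ · ♖│1
  ─────────────────
  a b c d e f g h

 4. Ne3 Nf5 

  a b c d e f g h
  ─────────────────
8│♜ · ♝ ♛ ♚ ♝ · ♜│8
7│♟ ♟ ♟ ♟ ♟ ♟ · ♟│7
6│· · ♞ · · · ♟ ·│6
5│· · · · · ♞ · ·│5
4│· · · · · · · ·│4
3│· · · · ♘ ♘ · ·│3
2│♙ ♙ ♙ ♙ ♙ ♙ ♙ ♙│2
1│♖ · ♗ ♕ ♔ ♗ · ♖│1
  ─────────────────
  a b c d e f g h

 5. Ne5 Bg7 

  a b c d e f g h
  ─────────────────
8│♜ · ♝ ♛ ♚ · · ♜│8
7│♟ ♟ ♟ ♟ ♟ ♟ ♝ ♟│7
6│· · ♞ · · · ♟ ·│6
5│· · · · ♘ ♞ · ·│5
4│· · · · · · · ·│4
3│· · · · ♘ · · ·│3
2│♙ ♙ ♙ ♙ ♙ ♙ ♙ ♙│2
1│♖ · ♗ ♕ ♔ ♗ · ♖│1
  ─────────────────
  a b c d e f g h



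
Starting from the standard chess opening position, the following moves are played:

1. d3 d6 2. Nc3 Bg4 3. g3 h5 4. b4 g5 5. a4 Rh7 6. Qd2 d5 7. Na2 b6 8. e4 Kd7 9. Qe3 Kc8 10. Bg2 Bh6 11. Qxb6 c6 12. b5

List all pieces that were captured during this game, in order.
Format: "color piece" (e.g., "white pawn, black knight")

Tracking captures:
  Qxb6: captured black pawn

black pawn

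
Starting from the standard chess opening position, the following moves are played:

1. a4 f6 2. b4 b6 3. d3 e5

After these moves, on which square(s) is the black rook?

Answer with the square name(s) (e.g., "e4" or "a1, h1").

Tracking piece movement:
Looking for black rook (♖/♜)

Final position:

  a b c d e f g h
  ─────────────────
8│♜ ♞ ♝ ♛ ♚ ♝ ♞ ♜│8
7│♟ · ♟ ♟ · · ♟ ♟│7
6│· ♟ · · · ♟ · ·│6
5│· · · · ♟ · · ·│5
4│♙ ♙ · · · · · ·│4
3│· · · ♙ · · · ·│3
2│· · ♙ · ♙ ♙ ♙ ♙│2
1│♖ ♘ ♗ ♕ ♔ ♗ ♘ ♖│1
  ─────────────────
  a b c d e f g h


a8, h8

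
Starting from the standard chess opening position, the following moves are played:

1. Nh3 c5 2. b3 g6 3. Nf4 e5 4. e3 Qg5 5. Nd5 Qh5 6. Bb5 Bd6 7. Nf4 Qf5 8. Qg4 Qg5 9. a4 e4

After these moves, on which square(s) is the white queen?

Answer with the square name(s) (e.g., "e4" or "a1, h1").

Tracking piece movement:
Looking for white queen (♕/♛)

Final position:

  a b c d e f g h
  ─────────────────
8│♜ ♞ ♝ · ♚ · ♞ ♜│8
7│♟ ♟ · ♟ · ♟ · ♟│7
6│· · · ♝ · · ♟ ·│6
5│· ♗ ♟ · · · ♛ ·│5
4│♙ · · · ♟ ♘ ♕ ·│4
3│· ♙ · · ♙ · · ·│3
2│· · ♙ ♙ · ♙ ♙ ♙│2
1│♖ ♘ ♗ · ♔ · · ♖│1
  ─────────────────
  a b c d e f g h


g4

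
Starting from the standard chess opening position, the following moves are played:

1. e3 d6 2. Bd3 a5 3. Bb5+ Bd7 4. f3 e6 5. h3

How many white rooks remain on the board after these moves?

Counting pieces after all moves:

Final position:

  a b c d e f g h
  ─────────────────
8│♜ ♞ · ♛ ♚ ♝ ♞ ♜│8
7│· ♟ ♟ ♝ · ♟ ♟ ♟│7
6│· · · ♟ ♟ · · ·│6
5│♟ ♗ · · · · · ·│5
4│· · · · · · · ·│4
3│· · · · ♙ ♙ · ♙│3
2│♙ ♙ ♙ ♙ · · ♙ ·│2
1│♖ ♘ ♗ ♕ ♔ · ♘ ♖│1
  ─────────────────
  a b c d e f g h


2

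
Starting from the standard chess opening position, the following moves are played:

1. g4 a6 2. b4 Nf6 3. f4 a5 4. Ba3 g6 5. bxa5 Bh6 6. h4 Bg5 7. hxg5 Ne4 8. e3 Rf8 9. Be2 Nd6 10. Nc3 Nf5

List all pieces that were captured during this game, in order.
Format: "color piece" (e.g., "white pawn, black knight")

Tracking captures:
  bxa5: captured black pawn
  hxg5: captured black bishop

black pawn, black bishop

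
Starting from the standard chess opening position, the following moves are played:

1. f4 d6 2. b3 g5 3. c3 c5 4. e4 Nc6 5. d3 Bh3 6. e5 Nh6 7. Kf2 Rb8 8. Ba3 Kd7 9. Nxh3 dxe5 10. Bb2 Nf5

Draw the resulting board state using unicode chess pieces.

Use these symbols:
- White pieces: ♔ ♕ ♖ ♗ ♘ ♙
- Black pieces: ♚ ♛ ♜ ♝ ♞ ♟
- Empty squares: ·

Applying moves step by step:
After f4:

♜ ♞ ♝ ♛ ♚ ♝ ♞ ♜
♟ ♟ ♟ ♟ ♟ ♟ ♟ ♟
· · · · · · · ·
· · · · · · · ·
· · · · · ♙ · ·
· · · · · · · ·
♙ ♙ ♙ ♙ ♙ · ♙ ♙
♖ ♘ ♗ ♕ ♔ ♗ ♘ ♖


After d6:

♜ ♞ ♝ ♛ ♚ ♝ ♞ ♜
♟ ♟ ♟ · ♟ ♟ ♟ ♟
· · · ♟ · · · ·
· · · · · · · ·
· · · · · ♙ · ·
· · · · · · · ·
♙ ♙ ♙ ♙ ♙ · ♙ ♙
♖ ♘ ♗ ♕ ♔ ♗ ♘ ♖


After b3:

♜ ♞ ♝ ♛ ♚ ♝ ♞ ♜
♟ ♟ ♟ · ♟ ♟ ♟ ♟
· · · ♟ · · · ·
· · · · · · · ·
· · · · · ♙ · ·
· ♙ · · · · · ·
♙ · ♙ ♙ ♙ · ♙ ♙
♖ ♘ ♗ ♕ ♔ ♗ ♘ ♖


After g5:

♜ ♞ ♝ ♛ ♚ ♝ ♞ ♜
♟ ♟ ♟ · ♟ ♟ · ♟
· · · ♟ · · · ·
· · · · · · ♟ ·
· · · · · ♙ · ·
· ♙ · · · · · ·
♙ · ♙ ♙ ♙ · ♙ ♙
♖ ♘ ♗ ♕ ♔ ♗ ♘ ♖


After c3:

♜ ♞ ♝ ♛ ♚ ♝ ♞ ♜
♟ ♟ ♟ · ♟ ♟ · ♟
· · · ♟ · · · ·
· · · · · · ♟ ·
· · · · · ♙ · ·
· ♙ ♙ · · · · ·
♙ · · ♙ ♙ · ♙ ♙
♖ ♘ ♗ ♕ ♔ ♗ ♘ ♖


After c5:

♜ ♞ ♝ ♛ ♚ ♝ ♞ ♜
♟ ♟ · · ♟ ♟ · ♟
· · · ♟ · · · ·
· · ♟ · · · ♟ ·
· · · · · ♙ · ·
· ♙ ♙ · · · · ·
♙ · · ♙ ♙ · ♙ ♙
♖ ♘ ♗ ♕ ♔ ♗ ♘ ♖


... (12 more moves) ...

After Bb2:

· ♜ · ♛ · ♝ · ♜
♟ ♟ · ♚ ♟ ♟ · ♟
· · ♞ · · · · ♞
· · ♟ · ♟ · ♟ ·
· · · · · ♙ · ·
· ♙ ♙ ♙ · · · ♘
♙ ♗ · · · ♔ ♙ ♙
♖ ♘ · ♕ · ♗ · ♖


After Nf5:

· ♜ · ♛ · ♝ · ♜
♟ ♟ · ♚ ♟ ♟ · ♟
· · ♞ · · · · ·
· · ♟ · ♟ ♞ ♟ ·
· · · · · ♙ · ·
· ♙ ♙ ♙ · · · ♘
♙ ♗ · · · ♔ ♙ ♙
♖ ♘ · ♕ · ♗ · ♖



  a b c d e f g h
  ─────────────────
8│· ♜ · ♛ · ♝ · ♜│8
7│♟ ♟ · ♚ ♟ ♟ · ♟│7
6│· · ♞ · · · · ·│6
5│· · ♟ · ♟ ♞ ♟ ·│5
4│· · · · · ♙ · ·│4
3│· ♙ ♙ ♙ · · · ♘│3
2│♙ ♗ · · · ♔ ♙ ♙│2
1│♖ ♘ · ♕ · ♗ · ♖│1
  ─────────────────
  a b c d e f g h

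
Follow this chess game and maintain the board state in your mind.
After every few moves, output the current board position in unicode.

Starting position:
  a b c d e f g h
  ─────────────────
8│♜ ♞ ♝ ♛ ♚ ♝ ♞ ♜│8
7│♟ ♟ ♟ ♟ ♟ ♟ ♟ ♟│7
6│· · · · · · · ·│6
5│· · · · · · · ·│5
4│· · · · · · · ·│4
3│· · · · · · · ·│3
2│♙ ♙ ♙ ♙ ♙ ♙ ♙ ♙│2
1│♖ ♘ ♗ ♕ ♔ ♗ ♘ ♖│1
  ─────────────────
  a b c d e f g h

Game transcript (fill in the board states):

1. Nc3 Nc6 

  a b c d e f g h
  ─────────────────
8│♜ · ♝ ♛ ♚ ♝ ♞ ♜│8
7│♟ ♟ ♟ ♟ ♟ ♟ ♟ ♟│7
6│· · ♞ · · · · ·│6
5│· · · · · · · ·│5
4│· · · · · · · ·│4
3│· · ♘ · · · · ·│3
2│♙ ♙ ♙ ♙ ♙ ♙ ♙ ♙│2
1│♖ · ♗ ♕ ♔ ♗ ♘ ♖│1
  ─────────────────
  a b c d e f g h

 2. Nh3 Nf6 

  a b c d e f g h
  ─────────────────
8│♜ · ♝ ♛ ♚ ♝ · ♜│8
7│♟ ♟ ♟ ♟ ♟ ♟ ♟ ♟│7
6│· · ♞ · · ♞ · ·│6
5│· · · · · · · ·│5
4│· · · · · · · ·│4
3│· · ♘ · · · · ♘│3
2│♙ ♙ ♙ ♙ ♙ ♙ ♙ ♙│2
1│♖ · ♗ ♕ ♔ ♗ · ♖│1
  ─────────────────
  a b c d e f g h

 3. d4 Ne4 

  a b c d e f g h
  ─────────────────
8│♜ · ♝ ♛ ♚ ♝ · ♜│8
7│♟ ♟ ♟ ♟ ♟ ♟ ♟ ♟│7
6│· · ♞ · · · · ·│6
5│· · · · · · · ·│5
4│· · · ♙ ♞ · · ·│4
3│· · ♘ · · · · ♘│3
2│♙ ♙ ♙ · ♙ ♙ ♙ ♙│2
1│♖ · ♗ ♕ ♔ ♗ · ♖│1
  ─────────────────
  a b c d e f g h

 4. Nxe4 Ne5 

  a b c d e f g h
  ─────────────────
8│♜ · ♝ ♛ ♚ ♝ · ♜│8
7│♟ ♟ ♟ ♟ ♟ ♟ ♟ ♟│7
6│· · · · · · · ·│6
5│· · · · ♞ · · ·│5
4│· · · ♙ ♘ · · ·│4
3│· · · · · · · ♘│3
2│♙ ♙ ♙ · ♙ ♙ ♙ ♙│2
1│♖ · ♗ ♕ ♔ ♗ · ♖│1
  ─────────────────
  a b c d e f g h

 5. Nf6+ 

  a b c d e f g h
  ─────────────────
8│♜ · ♝ ♛ ♚ ♝ · ♜│8
7│♟ ♟ ♟ ♟ ♟ ♟ ♟ ♟│7
6│· · · · · ♘ · ·│6
5│· · · · ♞ · · ·│5
4│· · · ♙ · · · ·│4
3│· · · · · · · ♘│3
2│♙ ♙ ♙ · ♙ ♙ ♙ ♙│2
1│♖ · ♗ ♕ ♔ ♗ · ♖│1
  ─────────────────
  a b c d e f g h
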